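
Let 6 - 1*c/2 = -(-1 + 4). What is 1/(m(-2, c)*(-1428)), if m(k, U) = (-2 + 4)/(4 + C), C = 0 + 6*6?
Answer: -5/357 ≈ -0.014006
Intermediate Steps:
C = 36 (C = 0 + 36 = 36)
c = 18 (c = 12 - (-2)*(-1 + 4) = 12 - (-2)*3 = 12 - 2*(-3) = 12 + 6 = 18)
m(k, U) = 1/20 (m(k, U) = (-2 + 4)/(4 + 36) = 2/40 = 2*(1/40) = 1/20)
1/(m(-2, c)*(-1428)) = 1/((1/20)*(-1428)) = 1/(-357/5) = -5/357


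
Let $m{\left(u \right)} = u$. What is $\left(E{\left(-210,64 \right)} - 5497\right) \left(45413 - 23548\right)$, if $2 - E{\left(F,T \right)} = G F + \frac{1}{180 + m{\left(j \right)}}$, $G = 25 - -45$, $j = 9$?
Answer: $\frac{38039502560}{189} \approx 2.0127 \cdot 10^{8}$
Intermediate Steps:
$G = 70$ ($G = 25 + 45 = 70$)
$E{\left(F,T \right)} = \frac{377}{189} - 70 F$ ($E{\left(F,T \right)} = 2 - \left(70 F + \frac{1}{180 + 9}\right) = 2 - \left(70 F + \frac{1}{189}\right) = 2 - \left(\frac{1}{189} + 70 F\right) = \frac{377}{189} - 70 F$)
$\left(E{\left(-210,64 \right)} - 5497\right) \left(45413 - 23548\right) = \left(\left(\frac{377}{189} - -14700\right) - 5497\right) \left(45413 - 23548\right) = \left(\left(\frac{377}{189} + 14700\right) - 5497\right) 21865 = \left(\frac{2778677}{189} - 5497\right) 21865 = \frac{1739744}{189} \cdot 21865 = \frac{38039502560}{189}$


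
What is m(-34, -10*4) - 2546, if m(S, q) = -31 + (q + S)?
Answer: -2651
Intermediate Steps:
m(S, q) = -31 + S + q (m(S, q) = -31 + (S + q) = -31 + S + q)
m(-34, -10*4) - 2546 = (-31 - 34 - 10*4) - 2546 = (-31 - 34 - 40) - 2546 = -105 - 2546 = -2651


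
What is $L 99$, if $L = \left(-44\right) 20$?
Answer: $-87120$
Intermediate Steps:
$L = -880$
$L 99 = \left(-880\right) 99 = -87120$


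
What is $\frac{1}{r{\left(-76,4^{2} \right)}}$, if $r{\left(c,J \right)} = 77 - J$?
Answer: $\frac{1}{61} \approx 0.016393$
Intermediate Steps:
$\frac{1}{r{\left(-76,4^{2} \right)}} = \frac{1}{77 - 4^{2}} = \frac{1}{77 - 16} = \frac{1}{61}$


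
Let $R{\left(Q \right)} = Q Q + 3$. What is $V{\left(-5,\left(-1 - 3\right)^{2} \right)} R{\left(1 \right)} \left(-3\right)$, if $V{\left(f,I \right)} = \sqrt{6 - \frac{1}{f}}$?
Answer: $- \frac{12 \sqrt{155}}{5} \approx -29.88$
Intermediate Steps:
$R{\left(Q \right)} = 3 + Q^{2}$ ($R{\left(Q \right)} = Q^{2} + 3 = 3 + Q^{2}$)
$V{\left(-5,\left(-1 - 3\right)^{2} \right)} R{\left(1 \right)} \left(-3\right) = \sqrt{6 - \frac{1}{-5}} \left(3 + 1^{2}\right) \left(-3\right) = \sqrt{6 - - \frac{1}{5}} \left(3 + 1\right) \left(-3\right) = \sqrt{6 + \frac{1}{5}} \cdot 4 \left(-3\right) = \sqrt{\frac{31}{5}} \cdot 4 \left(-3\right) = \frac{\sqrt{155}}{5} \cdot 4 \left(-3\right) = \frac{4 \sqrt{155}}{5} \left(-3\right) = - \frac{12 \sqrt{155}}{5}$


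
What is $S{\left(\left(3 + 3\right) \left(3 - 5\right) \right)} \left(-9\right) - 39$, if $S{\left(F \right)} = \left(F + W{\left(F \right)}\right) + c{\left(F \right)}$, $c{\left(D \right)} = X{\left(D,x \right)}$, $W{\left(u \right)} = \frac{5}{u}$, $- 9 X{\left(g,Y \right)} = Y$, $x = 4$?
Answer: $\frac{307}{4} \approx 76.75$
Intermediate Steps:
$X{\left(g,Y \right)} = - \frac{Y}{9}$
$c{\left(D \right)} = - \frac{4}{9}$ ($c{\left(D \right)} = \left(- \frac{1}{9}\right) 4 = - \frac{4}{9}$)
$S{\left(F \right)} = - \frac{4}{9} + F + \frac{5}{F}$ ($S{\left(F \right)} = \left(F + \frac{5}{F}\right) - \frac{4}{9} = - \frac{4}{9} + F + \frac{5}{F}$)
$S{\left(\left(3 + 3\right) \left(3 - 5\right) \right)} \left(-9\right) - 39 = \left(- \frac{4}{9} + \left(3 + 3\right) \left(3 - 5\right) + \frac{5}{\left(3 + 3\right) \left(3 - 5\right)}\right) \left(-9\right) - 39 = \left(- \frac{4}{9} + 6 \left(-2\right) + \frac{5}{6 \left(-2\right)}\right) \left(-9\right) - 39 = \left(- \frac{4}{9} - 12 + \frac{5}{-12}\right) \left(-9\right) - 39 = \left(- \frac{4}{9} - 12 + 5 \left(- \frac{1}{12}\right)\right) \left(-9\right) - 39 = \left(- \frac{4}{9} - 12 - \frac{5}{12}\right) \left(-9\right) - 39 = \left(- \frac{463}{36}\right) \left(-9\right) - 39 = \frac{463}{4} - 39 = \frac{307}{4}$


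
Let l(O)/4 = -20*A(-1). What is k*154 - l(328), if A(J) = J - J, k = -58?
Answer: -8932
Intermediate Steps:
A(J) = 0
l(O) = 0 (l(O) = 4*(-20*0) = 4*0 = 0)
k*154 - l(328) = -58*154 - 1*0 = -8932 + 0 = -8932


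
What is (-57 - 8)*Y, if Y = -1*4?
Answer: 260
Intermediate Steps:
Y = -4
(-57 - 8)*Y = (-57 - 8)*(-4) = -65*(-4) = 260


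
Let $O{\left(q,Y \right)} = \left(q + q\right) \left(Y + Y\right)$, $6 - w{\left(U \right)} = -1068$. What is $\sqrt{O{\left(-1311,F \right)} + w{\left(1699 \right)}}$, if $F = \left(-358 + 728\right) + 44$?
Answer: $i \sqrt{2169942} \approx 1473.1 i$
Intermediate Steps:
$w{\left(U \right)} = 1074$ ($w{\left(U \right)} = 6 - -1068 = 6 + 1068 = 1074$)
$F = 414$ ($F = 370 + 44 = 414$)
$O{\left(q,Y \right)} = 4 Y q$ ($O{\left(q,Y \right)} = 2 q 2 Y = 4 Y q$)
$\sqrt{O{\left(-1311,F \right)} + w{\left(1699 \right)}} = \sqrt{4 \cdot 414 \left(-1311\right) + 1074} = \sqrt{-2171016 + 1074} = \sqrt{-2169942} = i \sqrt{2169942}$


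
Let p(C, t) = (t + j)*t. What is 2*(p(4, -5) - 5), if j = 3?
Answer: 10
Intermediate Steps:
p(C, t) = t*(3 + t) (p(C, t) = (t + 3)*t = (3 + t)*t = t*(3 + t))
2*(p(4, -5) - 5) = 2*(-5*(3 - 5) - 5) = 2*(-5*(-2) - 5) = 2*(10 - 5) = 2*5 = 10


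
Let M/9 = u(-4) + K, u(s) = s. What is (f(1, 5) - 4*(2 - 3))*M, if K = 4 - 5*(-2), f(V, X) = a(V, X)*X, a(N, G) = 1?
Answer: 810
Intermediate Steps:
f(V, X) = X (f(V, X) = 1*X = X)
K = 14 (K = 4 + 10 = 14)
M = 90 (M = 9*(-4 + 14) = 9*10 = 90)
(f(1, 5) - 4*(2 - 3))*M = (5 - 4*(2 - 3))*90 = (5 - 4*(-1))*90 = (5 + 4)*90 = 9*90 = 810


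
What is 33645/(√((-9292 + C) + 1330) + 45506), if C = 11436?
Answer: 765524685/1035396281 - 100935*√386/2070792562 ≈ 0.73840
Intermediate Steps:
33645/(√((-9292 + C) + 1330) + 45506) = 33645/(√((-9292 + 11436) + 1330) + 45506) = 33645/(√(2144 + 1330) + 45506) = 33645/(√3474 + 45506) = 33645/(3*√386 + 45506) = 33645/(45506 + 3*√386)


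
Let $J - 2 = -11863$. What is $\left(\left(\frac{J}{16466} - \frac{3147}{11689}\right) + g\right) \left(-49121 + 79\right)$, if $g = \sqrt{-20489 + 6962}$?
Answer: $\frac{4670312105851}{96235537} - 441378 i \sqrt{167} \approx 48530.0 - 5.7039 \cdot 10^{6} i$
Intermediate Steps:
$J = -11861$ ($J = 2 - 11863 = -11861$)
$g = 9 i \sqrt{167}$ ($g = \sqrt{-13527} = 9 i \sqrt{167} \approx 116.31 i$)
$\left(\left(\frac{J}{16466} - \frac{3147}{11689}\right) + g\right) \left(-49121 + 79\right) = \left(\left(- \frac{11861}{16466} - \frac{3147}{11689}\right) + 9 i \sqrt{167}\right) \left(-49121 + 79\right) = \left(\left(\left(-11861\right) \frac{1}{16466} - \frac{3147}{11689}\right) + 9 i \sqrt{167}\right) \left(-49042\right) = \left(\left(- \frac{11861}{16466} - \frac{3147}{11689}\right) + 9 i \sqrt{167}\right) \left(-49042\right) = \left(- \frac{190461731}{192471074} + 9 i \sqrt{167}\right) \left(-49042\right) = \frac{4670312105851}{96235537} - 441378 i \sqrt{167}$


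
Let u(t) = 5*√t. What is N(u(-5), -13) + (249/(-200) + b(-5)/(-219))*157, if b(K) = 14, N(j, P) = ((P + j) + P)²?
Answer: 15132833/43800 - 260*I*√5 ≈ 345.5 - 581.38*I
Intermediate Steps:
N(j, P) = (j + 2*P)²
N(u(-5), -13) + (249/(-200) + b(-5)/(-219))*157 = (5*√(-5) + 2*(-13))² + (249/(-200) + 14/(-219))*157 = (5*(I*√5) - 26)² + (249*(-1/200) + 14*(-1/219))*157 = (5*I*√5 - 26)² + (-249/200 - 14/219)*157 = (-26 + 5*I*√5)² - 57331/43800*157 = (-26 + 5*I*√5)² - 9000967/43800 = -9000967/43800 + (-26 + 5*I*√5)²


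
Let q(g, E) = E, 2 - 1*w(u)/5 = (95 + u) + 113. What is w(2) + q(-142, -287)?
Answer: -1327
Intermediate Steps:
w(u) = -1030 - 5*u (w(u) = 10 - 5*((95 + u) + 113) = 10 - 5*(208 + u) = 10 + (-1040 - 5*u) = -1030 - 5*u)
w(2) + q(-142, -287) = (-1030 - 5*2) - 287 = (-1030 - 10) - 287 = -1040 - 287 = -1327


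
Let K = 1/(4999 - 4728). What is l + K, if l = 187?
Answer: 50678/271 ≈ 187.00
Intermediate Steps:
K = 1/271 ≈ 0.0036900
l + K = 187 + 1/271 = 50678/271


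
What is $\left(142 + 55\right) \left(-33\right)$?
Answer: $-6501$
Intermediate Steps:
$\left(142 + 55\right) \left(-33\right) = 197 \left(-33\right) = -6501$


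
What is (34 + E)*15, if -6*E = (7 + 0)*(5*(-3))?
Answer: 1545/2 ≈ 772.50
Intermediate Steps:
E = 35/2 (E = -(7 + 0)*5*(-3)/6 = -7*(-15)/6 = -1/6*(-105) = 35/2 ≈ 17.500)
(34 + E)*15 = (34 + 35/2)*15 = (103/2)*15 = 1545/2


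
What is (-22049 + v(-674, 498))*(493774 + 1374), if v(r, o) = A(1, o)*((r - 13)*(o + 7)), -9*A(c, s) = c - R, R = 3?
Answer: -147275335676/3 ≈ -4.9092e+10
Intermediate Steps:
A(c, s) = ⅓ - c/9 (A(c, s) = -(c - 1*3)/9 = -(c - 3)/9 = -(-3 + c)/9 = ⅓ - c/9)
v(r, o) = 2*(-13 + r)*(7 + o)/9 (v(r, o) = (⅓ - ⅑*1)*((r - 13)*(o + 7)) = (⅓ - ⅑)*((-13 + r)*(7 + o)) = 2*((-13 + r)*(7 + o))/9 = 2*(-13 + r)*(7 + o)/9)
(-22049 + v(-674, 498))*(493774 + 1374) = (-22049 + (-182/9 - 26/9*498 + (14/9)*(-674) + (2/9)*498*(-674)))*(493774 + 1374) = (-22049 + (-182/9 - 4316/3 - 9436/9 - 223768/3))*495148 = (-22049 - 231290/3)*495148 = -297437/3*495148 = -147275335676/3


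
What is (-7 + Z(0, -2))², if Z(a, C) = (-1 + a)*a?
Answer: 49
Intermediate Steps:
Z(a, C) = a*(-1 + a)
(-7 + Z(0, -2))² = (-7 + 0*(-1 + 0))² = (-7 + 0*(-1))² = (-7 + 0)² = (-7)² = 49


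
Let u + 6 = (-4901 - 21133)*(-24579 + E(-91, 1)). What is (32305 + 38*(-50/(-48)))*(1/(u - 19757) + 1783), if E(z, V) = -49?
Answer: 110925352500486095/1923436767 ≈ 5.7670e+7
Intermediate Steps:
u = 641165346 (u = -6 + (-4901 - 21133)*(-24579 - 49) = -6 - 26034*(-24628) = -6 + 641165352 = 641165346)
(32305 + 38*(-50/(-48)))*(1/(u - 19757) + 1783) = (32305 + 38*(-50/(-48)))*(1/(641165346 - 19757) + 1783) = (32305 + 38*(-50*(-1/48)))*(1/641145589 + 1783) = (32305 + 38*(25/24))*(1/641145589 + 1783) = (32305 + 475/12)*(1143162585188/641145589) = (388135/12)*(1143162585188/641145589) = 110925352500486095/1923436767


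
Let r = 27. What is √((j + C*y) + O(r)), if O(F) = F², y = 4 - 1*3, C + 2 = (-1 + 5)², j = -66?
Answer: √677 ≈ 26.019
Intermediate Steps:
C = 14 (C = -2 + (-1 + 5)² = -2 + 4² = -2 + 16 = 14)
y = 1 (y = 4 - 3 = 1)
√((j + C*y) + O(r)) = √((-66 + 14*1) + 27²) = √((-66 + 14) + 729) = √(-52 + 729) = √677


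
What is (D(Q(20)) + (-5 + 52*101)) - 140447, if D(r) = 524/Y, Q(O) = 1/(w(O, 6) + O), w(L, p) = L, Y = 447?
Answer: -60433876/447 ≈ -1.3520e+5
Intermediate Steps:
Q(O) = 1/(2*O) (Q(O) = 1/(O + O) = 1/(2*O))
D(r) = 524/447
(D(Q(20)) + (-5 + 52*101)) - 140447 = (524/447 + (-5 + 52*101)) - 140447 = (524/447 + (-5 + 5252)) - 140447 = (524/447 + 5247) - 140447 = 2345933/447 - 140447 = -60433876/447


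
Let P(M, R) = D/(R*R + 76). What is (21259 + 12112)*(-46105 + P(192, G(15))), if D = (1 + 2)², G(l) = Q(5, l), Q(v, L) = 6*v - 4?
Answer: -1157004305821/752 ≈ -1.5386e+9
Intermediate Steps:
Q(v, L) = -4 + 6*v
G(l) = 26 (G(l) = -4 + 6*5 = -4 + 30 = 26)
D = 9 (D = 3² = 9)
P(M, R) = 9/(76 + R²) (P(M, R) = 9/(R*R + 76) = 9/(R² + 76) = 9/(76 + R²))
(21259 + 12112)*(-46105 + P(192, G(15))) = (21259 + 12112)*(-46105 + 9/(76 + 26²)) = 33371*(-46105 + 9/(76 + 676)) = 33371*(-46105 + 9/752) = 33371*(-34670951/752) = -1157004305821/752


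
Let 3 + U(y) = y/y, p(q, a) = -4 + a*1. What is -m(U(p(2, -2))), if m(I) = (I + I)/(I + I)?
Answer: -1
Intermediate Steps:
p(q, a) = -4 + a
U(y) = -2 (U(y) = -3 + y/y = -3 + 1 = -2)
m(I) = 1 (m(I) = (2*I)/((2*I)) = (2*I)*(1/(2*I)) = 1)
-m(U(p(2, -2))) = -1*1 = -1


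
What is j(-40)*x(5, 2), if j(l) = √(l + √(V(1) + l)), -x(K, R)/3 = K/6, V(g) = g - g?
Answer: -5*√(-40 + 2*I*√10)/2 ≈ -1.2461 - 15.86*I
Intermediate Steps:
V(g) = 0
x(K, R) = -K/2 (x(K, R) = -3*K/6 = -K/2)
j(l) = √(l + √l) (j(l) = √(l + √(0 + l)) = √(l + √l))
j(-40)*x(5, 2) = √(-40 + √(-40))*(-½*5) = √(-40 + 2*I*√10)*(-5/2) = -5*√(-40 + 2*I*√10)/2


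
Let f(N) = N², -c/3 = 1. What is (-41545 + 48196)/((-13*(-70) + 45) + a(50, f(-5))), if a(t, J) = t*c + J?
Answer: 6651/830 ≈ 8.0132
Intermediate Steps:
c = -3 (c = -3*1 = -3)
a(t, J) = J - 3*t (a(t, J) = t*(-3) + J = -3*t + J = J - 3*t)
(-41545 + 48196)/((-13*(-70) + 45) + a(50, f(-5))) = (-41545 + 48196)/((-13*(-70) + 45) + ((-5)² - 3*50)) = 6651/((910 + 45) + (25 - 150)) = 6651/(955 - 125) = 6651/830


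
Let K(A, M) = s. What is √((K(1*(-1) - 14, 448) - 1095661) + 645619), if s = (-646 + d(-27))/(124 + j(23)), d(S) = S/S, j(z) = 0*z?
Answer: I*√1729981443/62 ≈ 670.86*I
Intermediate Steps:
j(z) = 0
d(S) = 1
s = -645/124 (s = (-646 + 1)/(124 + 0) = -645/124 ≈ -5.2016)
K(A, M) = -645/124
√((K(1*(-1) - 14, 448) - 1095661) + 645619) = √((-645/124 - 1095661) + 645619) = √(-135862609/124 + 645619) = √(-55805853/124) = I*√1729981443/62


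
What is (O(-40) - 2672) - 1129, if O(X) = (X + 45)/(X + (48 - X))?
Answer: -182443/48 ≈ -3800.9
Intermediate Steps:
O(X) = 15/16 + X/48 (O(X) = (45 + X)/48 = (45 + X)*(1/48) = 15/16 + X/48)
(O(-40) - 2672) - 1129 = ((15/16 + (1/48)*(-40)) - 2672) - 1129 = ((15/16 - 5/6) - 2672) - 1129 = (5/48 - 2672) - 1129 = -128251/48 - 1129 = -182443/48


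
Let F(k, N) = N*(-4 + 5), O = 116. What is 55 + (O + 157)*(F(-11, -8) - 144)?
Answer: -41441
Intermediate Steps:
F(k, N) = N (F(k, N) = N*1 = N)
55 + (O + 157)*(F(-11, -8) - 144) = 55 + (116 + 157)*(-8 - 144) = 55 + 273*(-152) = 55 - 41496 = -41441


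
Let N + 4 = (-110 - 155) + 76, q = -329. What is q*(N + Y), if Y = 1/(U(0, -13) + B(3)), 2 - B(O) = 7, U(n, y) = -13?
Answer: 1143275/18 ≈ 63515.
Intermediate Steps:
B(O) = -5 (B(O) = 2 - 1*7 = 2 - 7 = -5)
N = -193 (N = -4 + ((-110 - 155) + 76) = -4 + (-265 + 76) = -4 - 189 = -193)
Y = -1/18 (Y = 1/(-13 - 5) = 1/(-18) = -1/18 ≈ -0.055556)
q*(N + Y) = -329*(-193 - 1/18) = -329*(-3475/18) = 1143275/18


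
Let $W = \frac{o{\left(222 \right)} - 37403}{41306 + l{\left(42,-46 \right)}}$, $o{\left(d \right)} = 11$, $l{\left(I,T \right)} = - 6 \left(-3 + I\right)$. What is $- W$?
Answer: $\frac{2337}{2567} \approx 0.9104$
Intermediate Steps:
$l{\left(I,T \right)} = 18 - 6 I$
$W = - \frac{2337}{2567}$ ($W = \frac{11 - 37403}{41306 + \left(18 - 252\right)} = - \frac{37392}{41306 + \left(18 - 252\right)} = - \frac{37392}{41306 - 234} = - \frac{37392}{41072} = \left(-37392\right) \frac{1}{41072} = - \frac{2337}{2567} \approx -0.9104$)
$- W = \left(-1\right) \left(- \frac{2337}{2567}\right) = \frac{2337}{2567}$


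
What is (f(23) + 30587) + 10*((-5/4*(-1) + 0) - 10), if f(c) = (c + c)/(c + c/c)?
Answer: 366017/12 ≈ 30501.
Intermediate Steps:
f(c) = 2*c/(1 + c) (f(c) = (2*c)/(c + 1) = (2*c)/(1 + c) = 2*c/(1 + c))
(f(23) + 30587) + 10*((-5/4*(-1) + 0) - 10) = (2*23/(1 + 23) + 30587) + 10*((-5/4*(-1) + 0) - 10) = (2*23/24 + 30587) + 10*((-5*1/4*(-1) + 0) - 10) = (2*23*(1/24) + 30587) + 10*((-5/4*(-1) + 0) - 10) = (23/12 + 30587) + 10*((5/4 + 0) - 10) = 367067/12 + 10*(5/4 - 10) = 367067/12 + 10*(-35/4) = 367067/12 - 175/2 = 366017/12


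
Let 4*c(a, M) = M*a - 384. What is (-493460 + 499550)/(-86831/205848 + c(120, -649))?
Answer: -1253614320/4027708799 ≈ -0.31125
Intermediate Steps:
c(a, M) = -96 + M*a/4 (c(a, M) = (M*a - 384)/4 = (-384 + M*a)/4 = -96 + M*a/4)
(-493460 + 499550)/(-86831/205848 + c(120, -649)) = (-493460 + 499550)/(-86831/205848 + (-96 + (¼)*(-649)*120)) = 6090/(-86831*1/205848 + (-96 - 19470)) = 6090/(-86831/205848 - 19566) = 6090/(-4027708799/205848) = 6090*(-205848/4027708799) = -1253614320/4027708799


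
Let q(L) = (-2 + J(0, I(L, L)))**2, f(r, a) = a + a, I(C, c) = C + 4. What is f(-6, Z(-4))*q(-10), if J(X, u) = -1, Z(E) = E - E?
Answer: 0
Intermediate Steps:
I(C, c) = 4 + C
Z(E) = 0
f(r, a) = 2*a
q(L) = 9 (q(L) = (-2 - 1)**2 = (-3)**2 = 9)
f(-6, Z(-4))*q(-10) = (2*0)*9 = 0*9 = 0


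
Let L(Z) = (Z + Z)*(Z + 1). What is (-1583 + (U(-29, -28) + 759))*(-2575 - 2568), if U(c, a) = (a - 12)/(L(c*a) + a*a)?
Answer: 699822888699/165137 ≈ 4.2378e+6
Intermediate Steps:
L(Z) = 2*Z*(1 + Z) (L(Z) = (2*Z)*(1 + Z) = 2*Z*(1 + Z))
U(c, a) = (-12 + a)/(a² + 2*a*c*(1 + a*c)) (U(c, a) = (a - 12)/(2*(c*a)*(1 + c*a) + a*a) = (-12 + a)/(2*(a*c)*(1 + a*c) + a²) = (-12 + a)/(2*a*c*(1 + a*c) + a²) = (-12 + a)/(a² + 2*a*c*(1 + a*c)))
(-1583 + (U(-29, -28) + 759))*(-2575 - 2568) = (-1583 + ((-12 - 28)/((-28)*(-28 + 2*(-29)*(1 - 28*(-29)))) + 759))*(-2575 - 2568) = (-1583 + (-1/28*(-40)/(-28 + 2*(-29)*(1 + 812)) + 759))*(-5143) = (-1583 + (-1/28*(-40)/(-28 + 2*(-29)*813) + 759))*(-5143) = (-1583 + (-1/28*(-40)/(-28 - 47154) + 759))*(-5143) = (-1583 + (-1/28*(-40)/(-47182) + 759))*(-5143) = (-1583 + (-1/28*(-1/47182)*(-40) + 759))*(-5143) = (-1583 + (-5/165137 + 759))*(-5143) = (-1583 + 125338978/165137)*(-5143) = -136072893/165137*(-5143) = 699822888699/165137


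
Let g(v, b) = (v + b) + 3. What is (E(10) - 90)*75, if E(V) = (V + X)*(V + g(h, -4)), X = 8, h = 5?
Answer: 12150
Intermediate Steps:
g(v, b) = 3 + b + v (g(v, b) = (b + v) + 3 = 3 + b + v)
E(V) = (4 + V)*(8 + V) (E(V) = (V + 8)*(V + (3 - 4 + 5)) = (8 + V)*(V + 4) = (8 + V)*(4 + V) = (4 + V)*(8 + V))
(E(10) - 90)*75 = ((32 + 10² + 12*10) - 90)*75 = ((32 + 100 + 120) - 90)*75 = (252 - 90)*75 = 162*75 = 12150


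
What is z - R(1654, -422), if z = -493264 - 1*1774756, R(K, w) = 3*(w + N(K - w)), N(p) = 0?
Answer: -2266754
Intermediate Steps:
R(K, w) = 3*w (R(K, w) = 3*(w + 0) = 3*w)
z = -2268020 (z = -493264 - 1774756 = -2268020)
z - R(1654, -422) = -2268020 - 3*(-422) = -2268020 - 1*(-1266) = -2268020 + 1266 = -2266754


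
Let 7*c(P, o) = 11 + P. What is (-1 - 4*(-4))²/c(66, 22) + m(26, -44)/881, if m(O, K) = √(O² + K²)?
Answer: 225/11 + 2*√653/881 ≈ 20.513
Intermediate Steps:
c(P, o) = 11/7 + P/7 (c(P, o) = (11 + P)/7 = 11/7 + P/7)
m(O, K) = √(K² + O²)
(-1 - 4*(-4))²/c(66, 22) + m(26, -44)/881 = (-1 - 4*(-4))²/(11/7 + (⅐)*66) + √((-44)² + 26²)/881 = (-1 + 16)²/(11/7 + 66/7) + √(1936 + 676)*(1/881) = 15²/11 + √2612*(1/881) = 225*(1/11) + (2*√653)*(1/881) = 225/11 + 2*√653/881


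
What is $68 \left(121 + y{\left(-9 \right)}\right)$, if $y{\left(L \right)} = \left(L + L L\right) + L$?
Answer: $12512$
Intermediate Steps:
$y{\left(L \right)} = L^{2} + 2 L$ ($y{\left(L \right)} = \left(L + L^{2}\right) + L = L^{2} + 2 L$)
$68 \left(121 + y{\left(-9 \right)}\right) = 68 \left(121 - 9 \left(2 - 9\right)\right) = 68 \left(121 - -63\right) = 68 \left(121 + 63\right) = 68 \cdot 184 = 12512$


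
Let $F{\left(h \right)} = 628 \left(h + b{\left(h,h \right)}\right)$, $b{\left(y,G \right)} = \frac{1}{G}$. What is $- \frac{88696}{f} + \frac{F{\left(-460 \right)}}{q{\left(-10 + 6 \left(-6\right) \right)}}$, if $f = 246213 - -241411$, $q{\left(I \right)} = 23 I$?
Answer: $\frac{2023592417931}{7416151510} \approx 272.86$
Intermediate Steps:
$F{\left(h \right)} = 628 h + \frac{628}{h}$ ($F{\left(h \right)} = 628 \left(h + \frac{1}{h}\right) = 628 h + \frac{628}{h}$)
$f = 487624$ ($f = 246213 + 241411 = 487624$)
$- \frac{88696}{f} + \frac{F{\left(-460 \right)}}{q{\left(-10 + 6 \left(-6\right) \right)}} = - \frac{88696}{487624} + \frac{628 \left(-460\right) + \frac{628}{-460}}{23 \left(-10 + 6 \left(-6\right)\right)} = \left(-88696\right) \frac{1}{487624} + \frac{-288880 + 628 \left(- \frac{1}{460}\right)}{23 \left(-10 - 36\right)} = - \frac{11087}{60953} + \frac{-288880 - \frac{157}{115}}{23 \left(-46\right)} = - \frac{11087}{60953} - \frac{33221357}{115 \left(-1058\right)} = - \frac{11087}{60953} - - \frac{33221357}{121670} = - \frac{11087}{60953} + \frac{33221357}{121670} = \frac{2023592417931}{7416151510}$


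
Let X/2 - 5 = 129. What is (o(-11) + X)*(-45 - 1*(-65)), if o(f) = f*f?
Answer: 7780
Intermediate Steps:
o(f) = f²
X = 268 (X = 10 + 2*129 = 10 + 258 = 268)
(o(-11) + X)*(-45 - 1*(-65)) = ((-11)² + 268)*(-45 - 1*(-65)) = (121 + 268)*(-45 + 65) = 389*20 = 7780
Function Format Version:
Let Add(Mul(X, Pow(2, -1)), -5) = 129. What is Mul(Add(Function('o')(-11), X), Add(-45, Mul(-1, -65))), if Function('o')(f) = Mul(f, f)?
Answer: 7780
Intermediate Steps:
Function('o')(f) = Pow(f, 2)
X = 268 (X = Add(10, Mul(2, 129)) = Add(10, 258) = 268)
Mul(Add(Function('o')(-11), X), Add(-45, Mul(-1, -65))) = Mul(Add(Pow(-11, 2), 268), Add(-45, Mul(-1, -65))) = Mul(Add(121, 268), Add(-45, 65)) = Mul(389, 20) = 7780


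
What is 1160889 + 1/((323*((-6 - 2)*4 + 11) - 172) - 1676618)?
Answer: 1954441376396/1683573 ≈ 1.1609e+6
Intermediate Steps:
1160889 + 1/((323*((-6 - 2)*4 + 11) - 172) - 1676618) = 1160889 + 1/((323*(-8*4 + 11) - 172) - 1676618) = 1160889 + 1/((323*(-32 + 11) - 172) - 1676618) = 1160889 + 1/((323*(-21) - 172) - 1676618) = 1160889 + 1/((-6783 - 172) - 1676618) = 1160889 + 1/(-6955 - 1676618) = 1160889 + 1/(-1683573) = 1160889 - 1/1683573 = 1954441376396/1683573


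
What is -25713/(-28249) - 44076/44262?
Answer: -17832353/208392873 ≈ -0.085571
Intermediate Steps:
-25713/(-28249) - 44076/44262 = -25713*(-1/28249) - 44076*1/44262 = 25713/28249 - 7346/7377 = -17832353/208392873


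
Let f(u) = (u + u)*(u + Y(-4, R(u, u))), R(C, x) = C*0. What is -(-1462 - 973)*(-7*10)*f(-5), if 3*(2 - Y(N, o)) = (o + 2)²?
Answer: -22158500/3 ≈ -7.3862e+6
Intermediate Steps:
R(C, x) = 0
Y(N, o) = 2 - (2 + o)²/3 (Y(N, o) = 2 - (o + 2)²/3 = 2 - (2 + o)²/3)
f(u) = 2*u*(⅔ + u) (f(u) = (u + u)*(u + (2 - (2 + 0)²/3)) = (2*u)*(u + (2 - ⅓*2²)) = (2*u)*(u + (2 - ⅓*4)) = (2*u)*(u + (2 - 4/3)) = (2*u)*(u + ⅔) = (2*u)*(⅔ + u) = 2*u*(⅔ + u))
-(-1462 - 973)*(-7*10)*f(-5) = -(-1462 - 973)*(-7*10)*((⅔)*(-5)*(2 + 3*(-5))) = -(-2435)*(-140*(-5)*(2 - 15)/3) = -(-2435)*(-140*(-5)*(-13)/3) = -(-2435)*(-70*130/3) = -(-2435)*(-9100)/3 = -1*22158500/3 = -22158500/3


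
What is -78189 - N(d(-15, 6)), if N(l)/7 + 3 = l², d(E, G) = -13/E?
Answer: -17588983/225 ≈ -78173.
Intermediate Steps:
N(l) = -21 + 7*l²
-78189 - N(d(-15, 6)) = -78189 - (-21 + 7*(-13/(-15))²) = -78189 - (-21 + 7*(-13*(-1/15))²) = -78189 - (-21 + 7*(13/15)²) = -78189 - (-21 + 7*(169/225)) = -78189 - (-21 + 1183/225) = -78189 - 1*(-3542/225) = -78189 + 3542/225 = -17588983/225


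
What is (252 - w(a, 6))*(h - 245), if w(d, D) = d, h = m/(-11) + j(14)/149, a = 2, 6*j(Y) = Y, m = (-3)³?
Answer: -298129750/4917 ≈ -60632.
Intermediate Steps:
m = -27
j(Y) = Y/6
h = 12146/4917 (h = -27/(-11) + ((⅙)*14)/149 = -27*(-1/11) + (7/3)*(1/149) = 27/11 + 7/447 = 12146/4917 ≈ 2.4702)
(252 - w(a, 6))*(h - 245) = (252 - 1*2)*(12146/4917 - 245) = (252 - 2)*(-1192519/4917) = 250*(-1192519/4917) = -298129750/4917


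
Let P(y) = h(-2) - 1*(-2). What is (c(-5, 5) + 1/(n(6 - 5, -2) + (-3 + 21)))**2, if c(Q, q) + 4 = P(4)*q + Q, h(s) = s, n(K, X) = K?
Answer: 28900/361 ≈ 80.055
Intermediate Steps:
P(y) = 0 (P(y) = -2 - 1*(-2) = -2 + 2 = 0)
c(Q, q) = -4 + Q (c(Q, q) = -4 + (0*q + Q) = -4 + (0 + Q) = -4 + Q)
(c(-5, 5) + 1/(n(6 - 5, -2) + (-3 + 21)))**2 = ((-4 - 5) + 1/((6 - 5) + (-3 + 21)))**2 = (-9 + 1/(1 + 18))**2 = (-9 + 1/19)**2 = (-170/19)**2 = 28900/361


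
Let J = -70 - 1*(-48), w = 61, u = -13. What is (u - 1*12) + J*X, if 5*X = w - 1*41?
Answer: -113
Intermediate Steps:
X = 4 (X = (61 - 1*41)/5 = (61 - 41)/5 = (⅕)*20 = 4)
J = -22 (J = -70 + 48 = -22)
(u - 1*12) + J*X = (-13 - 1*12) - 22*4 = (-13 - 12) - 88 = -25 - 88 = -113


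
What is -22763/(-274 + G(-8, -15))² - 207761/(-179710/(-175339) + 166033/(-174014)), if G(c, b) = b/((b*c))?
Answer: -1793309004851397387370/611056318536441 ≈ -2.9348e+6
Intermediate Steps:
G(c, b) = 1/c (G(c, b) = b*(1/(b*c)) = 1/c)
-22763/(-274 + G(-8, -15))² - 207761/(-179710/(-175339) + 166033/(-174014)) = -22763/(-274 + 1/(-8))² - 207761/(-179710/(-175339) + 166033/(-174014)) = -22763/(-274 - ⅛)² - 207761/(-179710*(-1/175339) + 166033*(-1/174014)) = -22763/((-2193/8)²) - 207761/(179710/175339 - 166033/174014) = -22763/4809249/64 - 207761/2159995753/30511440746 = -22763*64/4809249 - 207761*30511440746/2159995753 = -85696/282897 - 6339087440829706/2159995753 = -1793309004851397387370/611056318536441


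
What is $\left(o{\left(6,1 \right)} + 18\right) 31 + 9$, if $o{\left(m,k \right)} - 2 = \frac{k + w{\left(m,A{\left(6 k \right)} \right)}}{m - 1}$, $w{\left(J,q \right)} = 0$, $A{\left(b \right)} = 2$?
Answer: $\frac{3176}{5} \approx 635.2$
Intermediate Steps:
$o{\left(m,k \right)} = 2 + \frac{k}{-1 + m}$ ($o{\left(m,k \right)} = 2 + \frac{k + 0}{m - 1} = 2 + \frac{k}{-1 + m}$)
$\left(o{\left(6,1 \right)} + 18\right) 31 + 9 = \left(\frac{-2 + 1 + 2 \cdot 6}{-1 + 6} + 18\right) 31 + 9 = \left(\frac{-2 + 1 + 12}{5} + 18\right) 31 + 9 = \left(\frac{1}{5} \cdot 11 + 18\right) 31 + 9 = \left(\frac{11}{5} + 18\right) 31 + 9 = \frac{101}{5} \cdot 31 + 9 = \frac{3131}{5} + 9 = \frac{3176}{5}$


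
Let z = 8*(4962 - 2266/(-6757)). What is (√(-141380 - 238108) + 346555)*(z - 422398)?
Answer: -896156327059730/6757 - 10343597144*I*√23718/6757 ≈ -1.3263e+11 - 2.3575e+8*I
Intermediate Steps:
z = 268244000/6757 (z = 8*(4962 - 2266*(-1/6757)) = 8*(4962 + 2266/6757) = 8*(33530500/6757) = 268244000/6757 ≈ 39699.)
(√(-141380 - 238108) + 346555)*(z - 422398) = (√(-141380 - 238108) + 346555)*(268244000/6757 - 422398) = (√(-379488) + 346555)*(-2585899286/6757) = (4*I*√23718 + 346555)*(-2585899286/6757) = (346555 + 4*I*√23718)*(-2585899286/6757) = -896156327059730/6757 - 10343597144*I*√23718/6757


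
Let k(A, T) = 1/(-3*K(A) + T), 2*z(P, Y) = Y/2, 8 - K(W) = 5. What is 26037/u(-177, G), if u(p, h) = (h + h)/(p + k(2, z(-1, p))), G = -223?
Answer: 327241695/31666 ≈ 10334.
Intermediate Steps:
K(W) = 3 (K(W) = 8 - 1*5 = 8 - 5 = 3)
z(P, Y) = Y/4 (z(P, Y) = (Y/2)/2 = Y/4)
k(A, T) = 1/(-9 + T) (k(A, T) = 1/(-3*3 + T) = 1/(-9 + T))
u(p, h) = 2*h/(p + 1/(-9 + p/4)) (u(p, h) = (h + h)/(p + 1/(-9 + p/4)) = (2*h)/(p + 1/(-9 + p/4)) = 2*h/(p + 1/(-9 + p/4)))
26037/u(-177, G) = 26037/((2*(-223)*(-36 - 177)/(4 - 177*(-36 - 177)))) = 26037/((2*(-223)*(-213)/(4 - 177*(-213)))) = 26037/((2*(-223)*(-213)/(4 + 37701))) = 26037/((2*(-223)*(-213)/37705)) = 26037/((2*(-223)*(1/37705)*(-213))) = 26037/(94998/37705) = 26037*(37705/94998) = 327241695/31666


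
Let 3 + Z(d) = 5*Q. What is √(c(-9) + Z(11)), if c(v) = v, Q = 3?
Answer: √3 ≈ 1.7320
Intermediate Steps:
Z(d) = 12 (Z(d) = -3 + 5*3 = -3 + 15 = 12)
√(c(-9) + Z(11)) = √(-9 + 12) = √3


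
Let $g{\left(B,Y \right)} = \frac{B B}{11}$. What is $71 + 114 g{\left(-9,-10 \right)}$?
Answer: $\frac{10015}{11} \approx 910.45$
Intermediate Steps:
$g{\left(B,Y \right)} = \frac{B^{2}}{11}$ ($g{\left(B,Y \right)} = B^{2} \cdot \frac{1}{11} = \frac{B^{2}}{11}$)
$71 + 114 g{\left(-9,-10 \right)} = 71 + 114 \frac{\left(-9\right)^{2}}{11} = 71 + 114 \cdot \frac{1}{11} \cdot 81 = 71 + 114 \cdot \frac{81}{11} = 71 + \frac{9234}{11} = \frac{10015}{11}$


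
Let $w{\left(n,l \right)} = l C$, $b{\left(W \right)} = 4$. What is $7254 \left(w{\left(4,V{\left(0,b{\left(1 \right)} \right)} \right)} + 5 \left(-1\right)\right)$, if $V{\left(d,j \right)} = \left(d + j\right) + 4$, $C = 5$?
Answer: $253890$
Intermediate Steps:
$V{\left(d,j \right)} = 4 + d + j$
$w{\left(n,l \right)} = 5 l$ ($w{\left(n,l \right)} = l 5 = 5 l$)
$7254 \left(w{\left(4,V{\left(0,b{\left(1 \right)} \right)} \right)} + 5 \left(-1\right)\right) = 7254 \left(5 \left(4 + 0 + 4\right) + 5 \left(-1\right)\right) = 7254 \left(5 \cdot 8 - 5\right) = 7254 \left(40 - 5\right) = 7254 \cdot 35 = 253890$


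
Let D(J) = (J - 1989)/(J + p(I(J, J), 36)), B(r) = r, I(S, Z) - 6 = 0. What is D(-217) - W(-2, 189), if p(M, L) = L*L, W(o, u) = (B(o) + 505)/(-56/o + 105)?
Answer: -836135/143507 ≈ -5.8264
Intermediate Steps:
I(S, Z) = 6 (I(S, Z) = 6 + 0 = 6)
W(o, u) = (505 + o)/(105 - 56/o) (W(o, u) = (o + 505)/(-56/o + 105) = (505 + o)/(105 - 56/o))
p(M, L) = L²
D(J) = (-1989 + J)/(1296 + J) (D(J) = (J - 1989)/(J + 36²) = (-1989 + J)/(J + 1296) = (-1989 + J)/(1296 + J))
D(-217) - W(-2, 189) = (-1989 - 217)/(1296 - 217) - (-2)*(505 - 2)/(7*(-8 + 15*(-2))) = -2206/1079 - (-2)*503/(7*(-8 - 30)) = (1/1079)*(-2206) - (-2)*503/(7*(-38)) = -2206/1079 - (-2)*(-1)*503/(7*38) = -2206/1079 - 1*503/133 = -2206/1079 - 503/133 = -836135/143507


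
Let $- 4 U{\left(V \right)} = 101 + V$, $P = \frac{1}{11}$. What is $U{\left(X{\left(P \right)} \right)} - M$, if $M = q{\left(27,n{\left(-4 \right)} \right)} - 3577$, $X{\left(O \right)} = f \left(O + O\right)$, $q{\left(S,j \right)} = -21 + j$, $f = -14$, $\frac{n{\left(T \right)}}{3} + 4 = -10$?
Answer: $\frac{159077}{44} \approx 3615.4$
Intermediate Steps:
$n{\left(T \right)} = -42$ ($n{\left(T \right)} = -12 + 3 \left(-10\right) = -12 - 30 = -42$)
$P = \frac{1}{11} \approx 0.090909$
$X{\left(O \right)} = - 28 O$ ($X{\left(O \right)} = - 14 \left(O + O\right) = - 14 \cdot 2 O = - 28 O$)
$M = -3640$ ($M = \left(-21 - 42\right) - 3577 = -63 - 3577 = -3640$)
$U{\left(V \right)} = - \frac{101}{4} - \frac{V}{4}$ ($U{\left(V \right)} = - \frac{101 + V}{4} = - \frac{101}{4} - \frac{V}{4}$)
$U{\left(X{\left(P \right)} \right)} - M = \left(- \frac{101}{4} - \frac{\left(-28\right) \frac{1}{11}}{4}\right) - -3640 = \left(- \frac{101}{4} - - \frac{7}{11}\right) + 3640 = \left(- \frac{101}{4} + \frac{7}{11}\right) + 3640 = - \frac{1083}{44} + 3640 = \frac{159077}{44}$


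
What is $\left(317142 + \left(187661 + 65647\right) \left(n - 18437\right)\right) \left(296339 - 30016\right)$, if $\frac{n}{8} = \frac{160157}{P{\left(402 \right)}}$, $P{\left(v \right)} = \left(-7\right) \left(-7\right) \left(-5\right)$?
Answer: $- \frac{391144168093681194}{245} \approx -1.5965 \cdot 10^{15}$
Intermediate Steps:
$P{\left(v \right)} = -245$ ($P{\left(v \right)} = 49 \left(-5\right) = -245$)
$n = - \frac{1281256}{245}$ ($n = 8 \frac{160157}{-245} = 8 \cdot 160157 \left(- \frac{1}{245}\right) = 8 \left(- \frac{160157}{245}\right) = - \frac{1281256}{245} \approx -5229.6$)
$\left(317142 + \left(187661 + 65647\right) \left(n - 18437\right)\right) \left(296339 - 30016\right) = \left(317142 + \left(187661 + 65647\right) \left(- \frac{1281256}{245} - 18437\right)\right) \left(296339 - 30016\right) = \left(317142 + 253308 \left(- \frac{5798321}{245}\right)\right) 266323 = \left(317142 - \frac{1468761095868}{245}\right) 266323 = \left(- \frac{1468683396078}{245}\right) 266323 = - \frac{391144168093681194}{245}$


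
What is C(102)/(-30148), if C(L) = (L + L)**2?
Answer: -10404/7537 ≈ -1.3804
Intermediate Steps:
C(L) = 4*L**2 (C(L) = (2*L)**2 = 4*L**2)
C(102)/(-30148) = (4*102**2)/(-30148) = (4*10404)*(-1/30148) = 41616*(-1/30148) = -10404/7537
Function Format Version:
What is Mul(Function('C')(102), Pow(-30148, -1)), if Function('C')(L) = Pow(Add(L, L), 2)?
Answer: Rational(-10404, 7537) ≈ -1.3804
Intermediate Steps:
Function('C')(L) = Mul(4, Pow(L, 2)) (Function('C')(L) = Pow(Mul(2, L), 2) = Mul(4, Pow(L, 2)))
Mul(Function('C')(102), Pow(-30148, -1)) = Mul(Mul(4, Pow(102, 2)), Pow(-30148, -1)) = Mul(Mul(4, 10404), Rational(-1, 30148)) = Mul(41616, Rational(-1, 30148)) = Rational(-10404, 7537)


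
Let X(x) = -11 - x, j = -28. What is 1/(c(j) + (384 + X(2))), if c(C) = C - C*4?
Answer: 1/455 ≈ 0.0021978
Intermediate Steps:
c(C) = -3*C (c(C) = C - 4*C = -3*C)
1/(c(j) + (384 + X(2))) = 1/(-3*(-28) + (384 + (-11 - 1*2))) = 1/(84 + (384 + (-11 - 2))) = 1/(84 + (384 - 13)) = 1/(84 + 371) = 1/455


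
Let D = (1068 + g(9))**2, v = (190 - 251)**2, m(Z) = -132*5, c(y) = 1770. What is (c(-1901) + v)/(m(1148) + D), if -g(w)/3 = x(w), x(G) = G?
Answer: 5491/1083021 ≈ 0.0050701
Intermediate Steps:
m(Z) = -660
g(w) = -3*w
v = 3721 (v = (-61)**2 = 3721)
D = 1083681 (D = (1068 - 3*9)**2 = (1068 - 27)**2 = 1041**2 = 1083681)
(c(-1901) + v)/(m(1148) + D) = (1770 + 3721)/(-660 + 1083681) = 5491/1083021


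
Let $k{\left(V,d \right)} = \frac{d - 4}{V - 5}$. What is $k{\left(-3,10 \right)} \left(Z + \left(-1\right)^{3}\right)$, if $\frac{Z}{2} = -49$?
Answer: $\frac{297}{4} \approx 74.25$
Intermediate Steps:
$Z = -98$ ($Z = 2 \left(-49\right) = -98$)
$k{\left(V,d \right)} = \frac{-4 + d}{-5 + V}$
$k{\left(-3,10 \right)} \left(Z + \left(-1\right)^{3}\right) = \frac{-4 + 10}{-5 - 3} \left(-98 + \left(-1\right)^{3}\right) = \frac{1}{-8} \cdot 6 \left(-98 - 1\right) = \left(- \frac{1}{8}\right) 6 \left(-99\right) = \left(- \frac{3}{4}\right) \left(-99\right) = \frac{297}{4}$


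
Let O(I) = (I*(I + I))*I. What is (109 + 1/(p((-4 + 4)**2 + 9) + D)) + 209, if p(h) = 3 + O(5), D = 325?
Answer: 183805/578 ≈ 318.00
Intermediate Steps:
O(I) = 2*I**3 (O(I) = (I*(2*I))*I = (2*I**2)*I = 2*I**3)
p(h) = 253 (p(h) = 3 + 2*5**3 = 3 + 2*125 = 3 + 250 = 253)
(109 + 1/(p((-4 + 4)**2 + 9) + D)) + 209 = (109 + 1/(253 + 325)) + 209 = (109 + 1/578) + 209 = 63003/578 + 209 = 183805/578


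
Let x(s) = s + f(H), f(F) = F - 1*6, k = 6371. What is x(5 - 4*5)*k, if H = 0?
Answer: -133791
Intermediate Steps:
f(F) = -6 + F (f(F) = F - 6 = -6 + F)
x(s) = -6 + s (x(s) = s + (-6 + 0) = s - 6 = -6 + s)
x(5 - 4*5)*k = (-6 + (5 - 4*5))*6371 = (-6 + (5 - 20))*6371 = (-6 - 15)*6371 = -21*6371 = -133791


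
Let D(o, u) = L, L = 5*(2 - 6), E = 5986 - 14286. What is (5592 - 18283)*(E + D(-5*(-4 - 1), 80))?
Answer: 105589120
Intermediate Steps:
E = -8300
L = -20 (L = 5*(-4) = -20)
D(o, u) = -20
(5592 - 18283)*(E + D(-5*(-4 - 1), 80)) = (5592 - 18283)*(-8300 - 20) = -12691*(-8320) = 105589120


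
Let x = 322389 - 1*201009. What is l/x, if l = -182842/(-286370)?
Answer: 91421/17379795300 ≈ 5.2602e-6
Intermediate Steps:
x = 121380 (x = 322389 - 201009 = 121380)
l = 91421/143185 (l = -182842*(-1/286370) = 91421/143185 ≈ 0.63848)
l/x = (91421/143185)/121380 = (91421/143185)*(1/121380) = 91421/17379795300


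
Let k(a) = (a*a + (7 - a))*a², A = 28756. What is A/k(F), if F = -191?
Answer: 28756/1338086599 ≈ 2.1490e-5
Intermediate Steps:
k(a) = a²*(7 + a² - a) (k(a) = (a² + (7 - a))*a² = (7 + a² - a)*a² = a²*(7 + a² - a))
A/k(F) = 28756/(((-191)²*(7 + (-191)² - 1*(-191)))) = 28756/((36481*(7 + 36481 + 191))) = 28756/((36481*36679)) = 28756/1338086599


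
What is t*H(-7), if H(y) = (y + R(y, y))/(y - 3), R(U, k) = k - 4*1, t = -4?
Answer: -36/5 ≈ -7.2000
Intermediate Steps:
R(U, k) = -4 + k (R(U, k) = k - 4 = -4 + k)
H(y) = (-4 + 2*y)/(-3 + y) (H(y) = (y + (-4 + y))/(y - 3) = (-4 + 2*y)/(-3 + y))
t*H(-7) = -8*(-2 - 7)/(-3 - 7) = -8*(-9)/(-10) = -8*(-1)*(-9)/10 = -4*9/5 = -36/5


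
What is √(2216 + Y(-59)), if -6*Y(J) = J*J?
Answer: √58890/6 ≈ 40.445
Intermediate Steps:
Y(J) = -J²/6 (Y(J) = -J*J/6 = -J²/6)
√(2216 + Y(-59)) = √(2216 - ⅙*(-59)²) = √(2216 - ⅙*3481) = √(2216 - 3481/6) = √(9815/6) = √58890/6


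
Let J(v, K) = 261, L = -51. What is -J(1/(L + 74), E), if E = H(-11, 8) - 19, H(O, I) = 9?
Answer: -261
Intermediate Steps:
E = -10 (E = 9 - 19 = -10)
-J(1/(L + 74), E) = -1*261 = -261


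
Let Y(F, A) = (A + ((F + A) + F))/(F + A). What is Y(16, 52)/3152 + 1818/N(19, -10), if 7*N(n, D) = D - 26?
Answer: -557115/1576 ≈ -353.50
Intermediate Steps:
N(n, D) = -26/7 + D/7 (N(n, D) = (D - 26)/7 = (-26 + D)/7 = -26/7 + D/7)
Y(F, A) = (2*A + 2*F)/(A + F) (Y(F, A) = (A + ((A + F) + F))/(A + F) = (A + (A + 2*F))/(A + F) = (2*A + 2*F)/(A + F))
Y(16, 52)/3152 + 1818/N(19, -10) = 2/3152 + 1818/(-26/7 + (1/7)*(-10)) = 2*(1/3152) + 1818/(-26/7 - 10/7) = 1/1576 + 1818/(-36/7) = 1/1576 + 1818*(-7/36) = 1/1576 - 707/2 = -557115/1576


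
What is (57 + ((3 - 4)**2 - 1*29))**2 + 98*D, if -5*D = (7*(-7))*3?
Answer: 18611/5 ≈ 3722.2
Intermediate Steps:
D = 147/5 (D = -7*(-7)*3/5 = -(-49)*3/5 = -1/5*(-147) = 147/5 ≈ 29.400)
(57 + ((3 - 4)**2 - 1*29))**2 + 98*D = (57 + ((3 - 4)**2 - 1*29))**2 + 98*(147/5) = (57 + ((-1)**2 - 29))**2 + 14406/5 = (57 + (1 - 29))**2 + 14406/5 = (57 - 28)**2 + 14406/5 = 29**2 + 14406/5 = 841 + 14406/5 = 18611/5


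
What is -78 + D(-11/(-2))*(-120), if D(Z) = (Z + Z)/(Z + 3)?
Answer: -3966/17 ≈ -233.29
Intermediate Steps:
D(Z) = 2*Z/(3 + Z) (D(Z) = (2*Z)/(3 + Z) = 2*Z/(3 + Z))
-78 + D(-11/(-2))*(-120) = -78 + (2*(-11/(-2))/(3 - 11/(-2)))*(-120) = -78 + (2*(-11*(-½))/(3 - 11*(-½)))*(-120) = -78 + (2*(11/2)/(3 + 11/2))*(-120) = -78 + (2*(11/2)/(17/2))*(-120) = -78 + (2*(11/2)*(2/17))*(-120) = -78 + (22/17)*(-120) = -78 - 2640/17 = -3966/17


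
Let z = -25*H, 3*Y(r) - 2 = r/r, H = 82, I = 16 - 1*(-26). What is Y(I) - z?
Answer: 2051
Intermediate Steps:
I = 42 (I = 16 + 26 = 42)
Y(r) = 1 (Y(r) = ⅔ + (r/r)/3 = ⅔ + (⅓)*1 = ⅔ + ⅓ = 1)
z = -2050 (z = -25*82 = -2050)
Y(I) - z = 1 - 1*(-2050) = 1 + 2050 = 2051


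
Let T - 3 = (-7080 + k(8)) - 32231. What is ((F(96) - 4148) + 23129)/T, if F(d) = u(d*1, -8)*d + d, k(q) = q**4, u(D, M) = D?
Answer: -28293/35212 ≈ -0.80350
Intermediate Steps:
F(d) = d + d**2 (F(d) = (d*1)*d + d = d*d + d = d**2 + d = d + d**2)
T = -35212 (T = 3 + ((-7080 + 8**4) - 32231) = 3 + ((-7080 + 4096) - 32231) = 3 + (-2984 - 32231) = 3 - 35215 = -35212)
((F(96) - 4148) + 23129)/T = ((96*(1 + 96) - 4148) + 23129)/(-35212) = ((96*97 - 4148) + 23129)*(-1/35212) = ((9312 - 4148) + 23129)*(-1/35212) = (5164 + 23129)*(-1/35212) = 28293*(-1/35212) = -28293/35212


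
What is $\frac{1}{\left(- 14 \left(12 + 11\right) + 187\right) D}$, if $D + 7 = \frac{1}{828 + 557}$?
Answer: $\frac{277}{261738} \approx 0.0010583$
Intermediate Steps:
$D = - \frac{9694}{1385}$ ($D = -7 + \frac{1}{828 + 557} = -7 + \frac{1}{1385} = - \frac{9694}{1385} \approx -6.9993$)
$\frac{1}{\left(- 14 \left(12 + 11\right) + 187\right) D} = \frac{1}{\left(- 14 \left(12 + 11\right) + 187\right) \left(- \frac{9694}{1385}\right)} = \frac{1}{\left(-14\right) 23 + 187} \left(- \frac{1385}{9694}\right) = \frac{1}{-322 + 187} \left(- \frac{1385}{9694}\right) = \frac{1}{-135} \left(- \frac{1385}{9694}\right) = \left(- \frac{1}{135}\right) \left(- \frac{1385}{9694}\right) = \frac{277}{261738}$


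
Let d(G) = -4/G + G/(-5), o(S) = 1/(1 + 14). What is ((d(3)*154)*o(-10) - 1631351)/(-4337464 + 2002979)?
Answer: 367058441/525259125 ≈ 0.69881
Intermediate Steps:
o(S) = 1/15
d(G) = -4/G - G/5 (d(G) = -4/G + G*(-⅕) = -4/G - G/5)
((d(3)*154)*o(-10) - 1631351)/(-4337464 + 2002979) = (((-4/3 - ⅕*3)*154)*(1/15) - 1631351)/(-4337464 + 2002979) = (((-4*⅓ - ⅗)*154)*(1/15) - 1631351)/(-2334485) = (((-4/3 - ⅗)*154)*(1/15) - 1631351)*(-1/2334485) = (-29/15*154*(1/15) - 1631351)*(-1/2334485) = (-4466/15*1/15 - 1631351)*(-1/2334485) = (-4466/225 - 1631351)*(-1/2334485) = -367058441/225*(-1/2334485) = 367058441/525259125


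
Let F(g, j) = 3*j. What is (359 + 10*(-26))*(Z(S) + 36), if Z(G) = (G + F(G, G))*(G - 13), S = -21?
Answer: 286308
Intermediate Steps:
Z(G) = 4*G*(-13 + G) (Z(G) = (G + 3*G)*(G - 13) = (4*G)*(-13 + G) = 4*G*(-13 + G))
(359 + 10*(-26))*(Z(S) + 36) = (359 + 10*(-26))*(4*(-21)*(-13 - 21) + 36) = (359 - 260)*(4*(-21)*(-34) + 36) = 99*(2856 + 36) = 99*2892 = 286308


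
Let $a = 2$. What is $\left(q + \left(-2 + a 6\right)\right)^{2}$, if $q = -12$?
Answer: $4$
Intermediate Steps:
$\left(q + \left(-2 + a 6\right)\right)^{2} = \left(-12 + \left(-2 + 2 \cdot 6\right)\right)^{2} = \left(-12 + \left(-2 + 12\right)\right)^{2} = \left(-12 + 10\right)^{2} = \left(-2\right)^{2} = 4$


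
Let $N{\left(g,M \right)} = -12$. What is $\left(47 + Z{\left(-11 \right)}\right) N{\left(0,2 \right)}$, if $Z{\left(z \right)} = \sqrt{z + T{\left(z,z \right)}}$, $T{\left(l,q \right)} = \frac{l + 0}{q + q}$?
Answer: $-564 - 6 i \sqrt{42} \approx -564.0 - 38.884 i$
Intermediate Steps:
$T{\left(l,q \right)} = \frac{l}{2 q}$
$Z{\left(z \right)} = \sqrt{\frac{1}{2} + z}$ ($Z{\left(z \right)} = \sqrt{z + \frac{z}{2 z}} = \sqrt{z + \frac{1}{2}} = \sqrt{\frac{1}{2} + z}$)
$\left(47 + Z{\left(-11 \right)}\right) N{\left(0,2 \right)} = \left(47 + \frac{\sqrt{2 + 4 \left(-11\right)}}{2}\right) \left(-12\right) = \left(47 + \frac{\sqrt{2 - 44}}{2}\right) \left(-12\right) = \left(47 + \frac{\sqrt{-42}}{2}\right) \left(-12\right) = \left(47 + \frac{i \sqrt{42}}{2}\right) \left(-12\right) = -564 - 6 i \sqrt{42}$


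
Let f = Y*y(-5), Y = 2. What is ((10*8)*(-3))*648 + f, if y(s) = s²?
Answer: -155470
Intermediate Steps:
f = 50 (f = 2*(-5)² = 2*25 = 50)
((10*8)*(-3))*648 + f = ((10*8)*(-3))*648 + 50 = (80*(-3))*648 + 50 = -240*648 + 50 = -155520 + 50 = -155470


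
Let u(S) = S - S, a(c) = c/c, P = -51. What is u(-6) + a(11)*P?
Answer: -51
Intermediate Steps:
a(c) = 1
u(S) = 0
u(-6) + a(11)*P = 0 + 1*(-51) = 0 - 51 = -51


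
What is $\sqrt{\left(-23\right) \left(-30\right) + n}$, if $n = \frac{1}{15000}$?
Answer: $\frac{\sqrt{62100006}}{300} \approx 26.268$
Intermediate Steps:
$n = \frac{1}{15000} \approx 6.6667 \cdot 10^{-5}$
$\sqrt{\left(-23\right) \left(-30\right) + n} = \sqrt{\left(-23\right) \left(-30\right) + \frac{1}{15000}} = \sqrt{690 + \frac{1}{15000}} = \sqrt{\frac{10350001}{15000}} = \frac{\sqrt{62100006}}{300}$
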